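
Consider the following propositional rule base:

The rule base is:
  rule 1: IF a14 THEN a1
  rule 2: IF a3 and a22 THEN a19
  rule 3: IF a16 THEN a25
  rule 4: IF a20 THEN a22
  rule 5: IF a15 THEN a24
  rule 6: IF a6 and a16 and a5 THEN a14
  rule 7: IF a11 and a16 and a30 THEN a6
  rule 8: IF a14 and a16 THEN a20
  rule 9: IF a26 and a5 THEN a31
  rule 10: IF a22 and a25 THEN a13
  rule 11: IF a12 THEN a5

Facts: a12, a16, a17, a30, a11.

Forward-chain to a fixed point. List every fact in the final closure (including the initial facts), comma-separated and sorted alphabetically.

Round 1 — rule 3, rule 7, rule 11, derive a25, a6, a5.
Round 2 — rule 6, derive a14.
Round 3 — rule 1, rule 8, derive a1, a20.
Round 4 — rule 4, derive a22.
Round 5 — rule 10, derive a13.

a1, a11, a12, a13, a14, a16, a17, a20, a22, a25, a30, a5, a6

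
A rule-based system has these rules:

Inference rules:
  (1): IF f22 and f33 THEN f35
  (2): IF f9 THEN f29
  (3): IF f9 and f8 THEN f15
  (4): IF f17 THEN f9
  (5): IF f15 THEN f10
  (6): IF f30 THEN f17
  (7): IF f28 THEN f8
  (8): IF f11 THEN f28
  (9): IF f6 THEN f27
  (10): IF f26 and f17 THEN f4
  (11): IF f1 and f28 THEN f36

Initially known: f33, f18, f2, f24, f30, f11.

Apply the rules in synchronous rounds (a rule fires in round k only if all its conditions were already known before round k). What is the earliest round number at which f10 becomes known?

Round 1: (6) [IF f30 THEN f17]; (8) [IF f11 THEN f28]. Adds f17, f28.
Round 2: (4) [IF f17 THEN f9]; (7) [IF f28 THEN f8]. Adds f9, f8.
Round 3: (2) [IF f9 THEN f29]; (3) [IF f9 and f8 THEN f15]. Adds f29, f15.
Round 4: (5) [IF f15 THEN f10]. Adds f10.
f10 first appears in round 4.

4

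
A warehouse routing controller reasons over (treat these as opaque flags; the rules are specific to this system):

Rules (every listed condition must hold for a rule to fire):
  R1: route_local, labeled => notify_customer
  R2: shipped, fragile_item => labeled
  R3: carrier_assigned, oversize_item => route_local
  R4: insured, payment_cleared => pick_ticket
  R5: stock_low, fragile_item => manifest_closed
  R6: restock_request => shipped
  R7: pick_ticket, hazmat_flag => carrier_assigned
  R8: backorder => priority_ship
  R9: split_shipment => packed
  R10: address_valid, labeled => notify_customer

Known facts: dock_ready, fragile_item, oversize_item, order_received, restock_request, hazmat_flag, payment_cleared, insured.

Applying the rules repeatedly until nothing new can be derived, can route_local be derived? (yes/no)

Round 1: R4 [insured, payment_cleared => pick_ticket]; R6 [restock_request => shipped]. Adds pick_ticket, shipped.
Round 2: R2 [shipped, fragile_item => labeled]; R7 [pick_ticket, hazmat_flag => carrier_assigned]. Adds labeled, carrier_assigned.
Round 3: R3 [carrier_assigned, oversize_item => route_local]. Adds route_local.
Round 4: R1 [route_local, labeled => notify_customer]. Adds notify_customer.
route_local appears in round 3, so it is derivable.

yes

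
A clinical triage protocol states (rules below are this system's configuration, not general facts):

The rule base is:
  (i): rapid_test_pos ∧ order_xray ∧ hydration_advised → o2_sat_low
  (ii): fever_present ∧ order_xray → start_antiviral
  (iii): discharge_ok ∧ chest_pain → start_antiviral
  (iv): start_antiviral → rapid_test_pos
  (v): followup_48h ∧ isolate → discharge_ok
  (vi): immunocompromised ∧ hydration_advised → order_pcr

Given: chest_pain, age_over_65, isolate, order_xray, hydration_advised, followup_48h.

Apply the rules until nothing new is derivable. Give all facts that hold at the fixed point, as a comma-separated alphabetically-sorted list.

Round 1 — (v), derive discharge_ok.
Round 2 — (iii), derive start_antiviral.
Round 3 — (iv), derive rapid_test_pos.
Round 4 — (i), derive o2_sat_low.

age_over_65, chest_pain, discharge_ok, followup_48h, hydration_advised, isolate, o2_sat_low, order_xray, rapid_test_pos, start_antiviral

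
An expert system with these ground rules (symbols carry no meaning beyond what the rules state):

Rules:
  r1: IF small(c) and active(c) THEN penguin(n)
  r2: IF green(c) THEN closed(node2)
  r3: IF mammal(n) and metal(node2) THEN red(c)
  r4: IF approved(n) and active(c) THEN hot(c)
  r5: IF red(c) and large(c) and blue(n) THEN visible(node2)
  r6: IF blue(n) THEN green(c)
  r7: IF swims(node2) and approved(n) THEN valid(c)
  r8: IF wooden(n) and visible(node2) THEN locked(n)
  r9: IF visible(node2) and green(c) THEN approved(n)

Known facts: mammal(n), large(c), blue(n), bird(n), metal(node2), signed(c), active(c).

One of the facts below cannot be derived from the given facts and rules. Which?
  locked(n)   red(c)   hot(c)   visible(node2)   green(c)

locked(n)

Round 1: r3 [IF mammal(n) and metal(node2) THEN red(c)]; r6 [IF blue(n) THEN green(c)]. Adds red(c), green(c).
Round 2: r2 [IF green(c) THEN closed(node2)]; r5 [IF red(c) and large(c) and blue(n) THEN visible(node2)]. Adds closed(node2), visible(node2).
Round 3: r9 [IF visible(node2) and green(c) THEN approved(n)]. Adds approved(n).
Round 4: r4 [IF approved(n) and active(c) THEN hot(c)]. Adds hot(c).
Derived: red(c) (round 1), hot(c) (round 4), green(c) (round 1), visible(node2) (round 2). locked(n) never appears in any round.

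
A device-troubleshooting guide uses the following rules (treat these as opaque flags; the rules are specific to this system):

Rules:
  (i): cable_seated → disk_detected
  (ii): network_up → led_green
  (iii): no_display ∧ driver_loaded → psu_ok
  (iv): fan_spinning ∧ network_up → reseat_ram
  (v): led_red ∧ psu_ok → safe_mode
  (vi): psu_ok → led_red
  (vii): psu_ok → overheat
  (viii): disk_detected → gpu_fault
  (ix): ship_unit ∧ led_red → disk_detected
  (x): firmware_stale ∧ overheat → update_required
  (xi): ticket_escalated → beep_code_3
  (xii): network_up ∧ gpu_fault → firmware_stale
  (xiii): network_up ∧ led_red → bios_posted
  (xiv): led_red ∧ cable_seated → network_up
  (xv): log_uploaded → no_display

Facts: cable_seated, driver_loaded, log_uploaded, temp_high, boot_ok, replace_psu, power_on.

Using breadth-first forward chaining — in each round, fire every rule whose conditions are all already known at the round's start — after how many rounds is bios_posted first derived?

5

Round 1 — (i), (xv), derive disk_detected, no_display.
Round 2 — (iii), (viii), derive psu_ok, gpu_fault.
Round 3 — (vi), (vii), derive led_red, overheat.
Round 4 — (v), (xiv), derive safe_mode, network_up.
Round 5 — (ii), (xii), (xiii), derive led_green, firmware_stale, bios_posted.
bios_posted first appears in round 5.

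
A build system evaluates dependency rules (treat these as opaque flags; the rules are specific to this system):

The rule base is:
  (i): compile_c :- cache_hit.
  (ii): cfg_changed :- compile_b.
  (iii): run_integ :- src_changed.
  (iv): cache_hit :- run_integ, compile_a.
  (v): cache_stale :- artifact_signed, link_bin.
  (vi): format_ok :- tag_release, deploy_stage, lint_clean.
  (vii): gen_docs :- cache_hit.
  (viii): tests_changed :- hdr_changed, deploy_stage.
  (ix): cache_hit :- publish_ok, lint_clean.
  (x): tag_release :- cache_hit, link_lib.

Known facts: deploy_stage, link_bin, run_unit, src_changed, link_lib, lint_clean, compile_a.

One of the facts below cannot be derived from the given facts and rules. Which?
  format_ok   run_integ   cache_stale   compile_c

[1] (iii) [run_integ :- src_changed.]. ⇒ new: run_integ.
[2] (iv) [cache_hit :- run_integ, compile_a.]. ⇒ new: cache_hit.
[3] (i) [compile_c :- cache_hit.]; (vii) [gen_docs :- cache_hit.]; (x) [tag_release :- cache_hit, link_lib.]. ⇒ new: compile_c, gen_docs, tag_release.
[4] (vi) [format_ok :- tag_release, deploy_stage, lint_clean.]. ⇒ new: format_ok.
Derived: run_integ (round 1), format_ok (round 4), compile_c (round 3). cache_stale never appears in any round.

cache_stale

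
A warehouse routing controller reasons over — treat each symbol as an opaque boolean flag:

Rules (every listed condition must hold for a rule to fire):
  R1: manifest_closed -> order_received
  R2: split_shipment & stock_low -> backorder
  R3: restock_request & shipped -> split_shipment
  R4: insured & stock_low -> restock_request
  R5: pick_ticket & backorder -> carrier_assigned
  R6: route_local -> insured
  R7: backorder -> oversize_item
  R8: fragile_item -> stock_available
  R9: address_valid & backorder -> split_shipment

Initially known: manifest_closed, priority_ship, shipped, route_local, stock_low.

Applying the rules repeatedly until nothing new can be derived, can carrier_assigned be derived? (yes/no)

Round 1 fires R1, R6, giving order_received, insured.
Round 2 fires R4, giving restock_request.
Round 3 fires R3, giving split_shipment.
Round 4 fires R2, giving backorder.
Round 5 fires R7, giving oversize_item.
Fixed point reached. carrier_assigned is concluded only by R5; R5 needs pick_ticket (never derived).

no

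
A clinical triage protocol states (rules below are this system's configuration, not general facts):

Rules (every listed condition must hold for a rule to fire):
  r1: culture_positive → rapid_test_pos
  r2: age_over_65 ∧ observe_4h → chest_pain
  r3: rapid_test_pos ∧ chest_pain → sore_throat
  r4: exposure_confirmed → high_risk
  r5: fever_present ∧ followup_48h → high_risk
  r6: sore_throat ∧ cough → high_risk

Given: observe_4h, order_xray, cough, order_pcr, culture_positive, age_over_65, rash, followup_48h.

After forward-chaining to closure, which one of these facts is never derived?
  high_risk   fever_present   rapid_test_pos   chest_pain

Round 1: r1 [culture_positive → rapid_test_pos]; r2 [age_over_65 ∧ observe_4h → chest_pain]. Adds rapid_test_pos, chest_pain.
Round 2: r3 [rapid_test_pos ∧ chest_pain → sore_throat]. Adds sore_throat.
Round 3: r6 [sore_throat ∧ cough → high_risk]. Adds high_risk.
Derived: chest_pain (round 1), rapid_test_pos (round 1), high_risk (round 3). fever_present never appears in any round.

fever_present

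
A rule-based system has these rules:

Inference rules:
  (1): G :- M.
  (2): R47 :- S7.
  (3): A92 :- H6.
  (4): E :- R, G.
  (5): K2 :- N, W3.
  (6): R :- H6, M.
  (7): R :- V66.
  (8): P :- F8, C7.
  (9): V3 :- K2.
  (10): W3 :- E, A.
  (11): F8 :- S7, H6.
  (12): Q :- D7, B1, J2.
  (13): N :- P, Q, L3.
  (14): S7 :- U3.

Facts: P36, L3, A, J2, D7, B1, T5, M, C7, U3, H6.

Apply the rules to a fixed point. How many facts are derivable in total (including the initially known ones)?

Round 1: (1) [G :- M.]; (3) [A92 :- H6.]; (6) [R :- H6, M.]; (12) [Q :- D7, B1, J2.]; (14) [S7 :- U3.]. New: G, A92, R, Q, S7.
Round 2: (2) [R47 :- S7.]; (4) [E :- R, G.]; (11) [F8 :- S7, H6.]. New: R47, E, F8.
Round 3: (8) [P :- F8, C7.]; (10) [W3 :- E, A.]. New: P, W3.
Round 4: (13) [N :- P, Q, L3.]. New: N.
Round 5: (5) [K2 :- N, W3.]. New: K2.
Round 6: (9) [V3 :- K2.]. New: V3.
Closure: {A, A92, B1, C7, D7, E, F8, G, H6, J2, K2, L3, M, N, P, P36, Q, R, R47, S7, T5, U3, V3, W3} — 24 facts.

24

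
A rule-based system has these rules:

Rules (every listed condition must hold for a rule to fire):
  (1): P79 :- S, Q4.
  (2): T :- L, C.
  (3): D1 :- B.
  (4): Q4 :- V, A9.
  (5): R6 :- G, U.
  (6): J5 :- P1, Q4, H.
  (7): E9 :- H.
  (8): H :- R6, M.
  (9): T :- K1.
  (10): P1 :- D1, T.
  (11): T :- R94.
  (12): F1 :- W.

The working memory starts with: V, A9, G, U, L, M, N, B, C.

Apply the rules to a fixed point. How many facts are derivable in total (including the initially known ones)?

[1] (2) [T :- L, C.]; (3) [D1 :- B.]; (4) [Q4 :- V, A9.]; (5) [R6 :- G, U.]. ⇒ new: T, D1, Q4, R6.
[2] (8) [H :- R6, M.]; (10) [P1 :- D1, T.]. ⇒ new: H, P1.
[3] (6) [J5 :- P1, Q4, H.]; (7) [E9 :- H.]. ⇒ new: J5, E9.
Closure: {A9, B, C, D1, E9, G, H, J5, L, M, N, P1, Q4, R6, T, U, V} — 17 facts.

17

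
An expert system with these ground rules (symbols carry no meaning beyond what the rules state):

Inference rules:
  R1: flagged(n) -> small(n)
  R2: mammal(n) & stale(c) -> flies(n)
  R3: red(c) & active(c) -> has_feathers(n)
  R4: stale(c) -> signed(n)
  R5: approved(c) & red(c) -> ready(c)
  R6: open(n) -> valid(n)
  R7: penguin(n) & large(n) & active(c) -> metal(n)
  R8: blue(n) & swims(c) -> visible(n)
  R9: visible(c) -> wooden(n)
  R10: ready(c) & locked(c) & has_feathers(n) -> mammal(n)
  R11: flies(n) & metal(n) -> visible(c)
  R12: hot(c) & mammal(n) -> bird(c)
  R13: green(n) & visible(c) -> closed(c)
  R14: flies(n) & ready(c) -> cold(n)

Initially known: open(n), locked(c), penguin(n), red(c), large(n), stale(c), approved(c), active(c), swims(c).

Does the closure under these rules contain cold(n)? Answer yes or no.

yes

[1] R3 [red(c) & active(c) -> has_feathers(n)]; R4 [stale(c) -> signed(n)]; R5 [approved(c) & red(c) -> ready(c)]; R6 [open(n) -> valid(n)]; R7 [penguin(n) & large(n) & active(c) -> metal(n)]. ⇒ new: has_feathers(n), signed(n), ready(c), valid(n), metal(n).
[2] R10 [ready(c) & locked(c) & has_feathers(n) -> mammal(n)]. ⇒ new: mammal(n).
[3] R2 [mammal(n) & stale(c) -> flies(n)]. ⇒ new: flies(n).
[4] R11 [flies(n) & metal(n) -> visible(c)]; R14 [flies(n) & ready(c) -> cold(n)]. ⇒ new: visible(c), cold(n).
[5] R9 [visible(c) -> wooden(n)]. ⇒ new: wooden(n).
cold(n) appears in round 4, so it is derivable.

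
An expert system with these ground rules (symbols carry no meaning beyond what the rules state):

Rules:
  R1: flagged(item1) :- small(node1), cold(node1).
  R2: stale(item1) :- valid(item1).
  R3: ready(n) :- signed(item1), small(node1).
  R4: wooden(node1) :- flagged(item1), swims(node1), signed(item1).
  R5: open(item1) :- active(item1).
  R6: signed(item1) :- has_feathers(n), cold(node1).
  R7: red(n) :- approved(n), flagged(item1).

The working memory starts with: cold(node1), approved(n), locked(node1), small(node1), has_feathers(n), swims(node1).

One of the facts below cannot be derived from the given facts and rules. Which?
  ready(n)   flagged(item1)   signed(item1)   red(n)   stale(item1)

stale(item1)

Round 1 fires R1, R6, giving flagged(item1), signed(item1).
Round 2 fires R3, R4, R7, giving ready(n), wooden(node1), red(n).
Derived: flagged(item1) (round 1), red(n) (round 2), signed(item1) (round 1), ready(n) (round 2). stale(item1) never appears in any round.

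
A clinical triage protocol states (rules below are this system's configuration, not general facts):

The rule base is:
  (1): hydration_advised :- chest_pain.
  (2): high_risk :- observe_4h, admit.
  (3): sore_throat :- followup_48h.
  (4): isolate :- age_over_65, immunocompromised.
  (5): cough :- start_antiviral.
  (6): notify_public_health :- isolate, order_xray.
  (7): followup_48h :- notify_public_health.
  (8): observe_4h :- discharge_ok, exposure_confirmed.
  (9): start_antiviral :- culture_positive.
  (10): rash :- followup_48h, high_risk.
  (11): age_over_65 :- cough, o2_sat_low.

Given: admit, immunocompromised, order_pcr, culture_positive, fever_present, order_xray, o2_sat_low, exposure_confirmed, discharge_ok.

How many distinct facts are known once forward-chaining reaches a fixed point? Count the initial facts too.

19

Round 1 fires (8), (9), giving observe_4h, start_antiviral.
Round 2 fires (2), (5), giving high_risk, cough.
Round 3 fires (11), giving age_over_65.
Round 4 fires (4), giving isolate.
Round 5 fires (6), giving notify_public_health.
Round 6 fires (7), giving followup_48h.
Round 7 fires (3), (10), giving sore_throat, rash.
Closure: {admit, age_over_65, cough, culture_positive, discharge_ok, exposure_confirmed, fever_present, followup_48h, high_risk, immunocompromised, isolate, notify_public_health, o2_sat_low, observe_4h, order_pcr, order_xray, rash, sore_throat, start_antiviral} — 19 facts.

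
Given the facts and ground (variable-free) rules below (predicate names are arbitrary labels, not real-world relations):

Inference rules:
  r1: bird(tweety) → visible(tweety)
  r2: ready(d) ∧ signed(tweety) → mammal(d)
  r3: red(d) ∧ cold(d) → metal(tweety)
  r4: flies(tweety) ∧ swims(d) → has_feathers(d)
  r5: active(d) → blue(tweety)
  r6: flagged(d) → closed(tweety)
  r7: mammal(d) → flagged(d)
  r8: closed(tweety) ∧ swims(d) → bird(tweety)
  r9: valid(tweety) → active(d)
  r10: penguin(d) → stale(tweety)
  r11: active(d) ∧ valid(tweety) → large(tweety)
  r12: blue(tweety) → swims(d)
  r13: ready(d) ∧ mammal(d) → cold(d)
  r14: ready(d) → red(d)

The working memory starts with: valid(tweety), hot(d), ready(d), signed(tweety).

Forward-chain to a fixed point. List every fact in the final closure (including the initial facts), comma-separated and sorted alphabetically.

active(d), bird(tweety), blue(tweety), closed(tweety), cold(d), flagged(d), hot(d), large(tweety), mammal(d), metal(tweety), ready(d), red(d), signed(tweety), swims(d), valid(tweety), visible(tweety)

Round 1 — r2, r9, r14, derive mammal(d), active(d), red(d).
Round 2 — r5, r7, r11, r13, derive blue(tweety), flagged(d), large(tweety), cold(d).
Round 3 — r3, r6, r12, derive metal(tweety), closed(tweety), swims(d).
Round 4 — r8, derive bird(tweety).
Round 5 — r1, derive visible(tweety).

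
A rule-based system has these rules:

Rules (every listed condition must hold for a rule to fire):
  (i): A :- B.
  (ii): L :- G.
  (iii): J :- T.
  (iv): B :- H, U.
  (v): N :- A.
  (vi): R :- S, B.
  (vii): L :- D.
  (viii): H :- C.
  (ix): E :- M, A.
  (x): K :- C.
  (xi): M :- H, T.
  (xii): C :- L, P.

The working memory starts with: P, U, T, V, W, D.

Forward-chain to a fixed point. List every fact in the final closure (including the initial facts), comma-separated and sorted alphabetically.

A, B, C, D, E, H, J, K, L, M, N, P, T, U, V, W

Round 1 fires (iii), (vii), giving J, L.
Round 2 fires (xii), giving C.
Round 3 fires (viii), (x), giving H, K.
Round 4 fires (iv), (xi), giving B, M.
Round 5 fires (i), giving A.
Round 6 fires (v), (ix), giving N, E.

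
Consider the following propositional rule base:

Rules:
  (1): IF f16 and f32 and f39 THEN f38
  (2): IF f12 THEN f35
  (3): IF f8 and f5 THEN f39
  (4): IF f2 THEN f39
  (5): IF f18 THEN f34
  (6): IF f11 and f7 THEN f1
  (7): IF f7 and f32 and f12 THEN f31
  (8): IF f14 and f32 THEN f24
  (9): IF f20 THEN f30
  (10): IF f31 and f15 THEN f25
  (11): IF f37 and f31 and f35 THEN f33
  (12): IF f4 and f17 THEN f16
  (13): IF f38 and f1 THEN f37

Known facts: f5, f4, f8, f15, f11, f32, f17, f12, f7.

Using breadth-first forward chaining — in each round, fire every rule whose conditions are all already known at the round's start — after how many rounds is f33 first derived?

[1] (2) [IF f12 THEN f35]; (3) [IF f8 and f5 THEN f39]; (6) [IF f11 and f7 THEN f1]; (7) [IF f7 and f32 and f12 THEN f31]; (12) [IF f4 and f17 THEN f16]. ⇒ new: f35, f39, f1, f31, f16.
[2] (1) [IF f16 and f32 and f39 THEN f38]; (10) [IF f31 and f15 THEN f25]. ⇒ new: f38, f25.
[3] (13) [IF f38 and f1 THEN f37]. ⇒ new: f37.
[4] (11) [IF f37 and f31 and f35 THEN f33]. ⇒ new: f33.
f33 first appears in round 4.

4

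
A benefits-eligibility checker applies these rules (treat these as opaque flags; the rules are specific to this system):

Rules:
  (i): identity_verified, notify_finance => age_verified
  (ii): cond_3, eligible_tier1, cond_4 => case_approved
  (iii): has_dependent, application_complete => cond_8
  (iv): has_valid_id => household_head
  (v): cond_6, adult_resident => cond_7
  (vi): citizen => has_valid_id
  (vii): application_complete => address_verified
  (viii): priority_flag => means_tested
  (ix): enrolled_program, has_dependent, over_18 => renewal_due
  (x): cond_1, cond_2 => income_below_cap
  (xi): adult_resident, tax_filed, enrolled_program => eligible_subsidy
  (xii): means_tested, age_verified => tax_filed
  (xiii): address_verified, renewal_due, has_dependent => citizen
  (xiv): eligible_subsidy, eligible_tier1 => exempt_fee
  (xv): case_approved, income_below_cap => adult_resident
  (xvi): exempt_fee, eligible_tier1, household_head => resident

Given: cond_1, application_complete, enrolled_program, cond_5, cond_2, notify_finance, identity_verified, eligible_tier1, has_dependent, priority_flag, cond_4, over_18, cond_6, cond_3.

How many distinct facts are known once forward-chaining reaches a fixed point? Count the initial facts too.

30

Round 1: (i) [identity_verified, notify_finance => age_verified]; (ii) [cond_3, eligible_tier1, cond_4 => case_approved]; (iii) [has_dependent, application_complete => cond_8]; (vii) [application_complete => address_verified]; (viii) [priority_flag => means_tested]; (ix) [enrolled_program, has_dependent, over_18 => renewal_due]; (x) [cond_1, cond_2 => income_below_cap]. New: age_verified, case_approved, cond_8, address_verified, means_tested, renewal_due, income_below_cap.
Round 2: (xii) [means_tested, age_verified => tax_filed]; (xiii) [address_verified, renewal_due, has_dependent => citizen]; (xv) [case_approved, income_below_cap => adult_resident]. New: tax_filed, citizen, adult_resident.
Round 3: (v) [cond_6, adult_resident => cond_7]; (vi) [citizen => has_valid_id]; (xi) [adult_resident, tax_filed, enrolled_program => eligible_subsidy]. New: cond_7, has_valid_id, eligible_subsidy.
Round 4: (iv) [has_valid_id => household_head]; (xiv) [eligible_subsidy, eligible_tier1 => exempt_fee]. New: household_head, exempt_fee.
Round 5: (xvi) [exempt_fee, eligible_tier1, household_head => resident]. New: resident.
Closure: {address_verified, adult_resident, age_verified, application_complete, case_approved, citizen, cond_1, cond_2, cond_3, cond_4, cond_5, cond_6, cond_7, cond_8, eligible_subsidy, eligible_tier1, enrolled_program, exempt_fee, has_dependent, has_valid_id, household_head, identity_verified, income_below_cap, means_tested, notify_finance, over_18, priority_flag, renewal_due, resident, tax_filed} — 30 facts.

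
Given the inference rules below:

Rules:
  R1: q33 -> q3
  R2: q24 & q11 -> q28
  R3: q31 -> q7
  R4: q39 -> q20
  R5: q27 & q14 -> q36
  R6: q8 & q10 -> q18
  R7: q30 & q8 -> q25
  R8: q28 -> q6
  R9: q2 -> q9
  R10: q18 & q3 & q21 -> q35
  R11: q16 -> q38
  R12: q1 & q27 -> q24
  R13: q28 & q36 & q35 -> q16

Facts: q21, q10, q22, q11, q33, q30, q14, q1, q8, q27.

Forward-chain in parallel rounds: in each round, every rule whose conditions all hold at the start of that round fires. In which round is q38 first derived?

Round 1 — R1, R5, R6, R7, R12, derive q3, q36, q18, q25, q24.
Round 2 — R2, R10, derive q28, q35.
Round 3 — R8, R13, derive q6, q16.
Round 4 — R11, derive q38.
q38 first appears in round 4.

4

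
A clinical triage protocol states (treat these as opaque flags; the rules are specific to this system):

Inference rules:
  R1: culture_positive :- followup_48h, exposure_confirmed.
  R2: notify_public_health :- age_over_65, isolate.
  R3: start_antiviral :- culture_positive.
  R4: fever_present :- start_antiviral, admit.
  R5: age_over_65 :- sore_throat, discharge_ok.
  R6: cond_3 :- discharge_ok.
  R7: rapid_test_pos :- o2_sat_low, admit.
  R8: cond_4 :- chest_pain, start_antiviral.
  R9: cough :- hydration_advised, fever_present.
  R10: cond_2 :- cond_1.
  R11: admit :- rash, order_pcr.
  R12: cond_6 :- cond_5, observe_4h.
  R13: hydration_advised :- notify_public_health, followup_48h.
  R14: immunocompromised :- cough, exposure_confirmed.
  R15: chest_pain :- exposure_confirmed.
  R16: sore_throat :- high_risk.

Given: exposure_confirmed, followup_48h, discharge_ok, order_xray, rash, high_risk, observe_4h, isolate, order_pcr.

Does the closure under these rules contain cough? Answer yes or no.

Round 1 — R1, R6, R11, R15, R16, derive culture_positive, cond_3, admit, chest_pain, sore_throat.
Round 2 — R3, R5, derive start_antiviral, age_over_65.
Round 3 — R2, R4, R8, derive notify_public_health, fever_present, cond_4.
Round 4 — R13, derive hydration_advised.
Round 5 — R9, derive cough.
Round 6 — R14, derive immunocompromised.
cough appears in round 5, so it is derivable.

yes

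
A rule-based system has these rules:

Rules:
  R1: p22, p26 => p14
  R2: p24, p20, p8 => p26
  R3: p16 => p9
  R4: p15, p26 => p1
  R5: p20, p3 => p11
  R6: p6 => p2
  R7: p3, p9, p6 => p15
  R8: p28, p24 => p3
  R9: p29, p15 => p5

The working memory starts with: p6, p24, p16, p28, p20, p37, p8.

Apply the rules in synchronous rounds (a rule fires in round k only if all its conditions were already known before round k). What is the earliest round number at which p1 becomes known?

[1] R2 [p24, p20, p8 => p26]; R3 [p16 => p9]; R6 [p6 => p2]; R8 [p28, p24 => p3]. ⇒ new: p26, p9, p2, p3.
[2] R5 [p20, p3 => p11]; R7 [p3, p9, p6 => p15]. ⇒ new: p11, p15.
[3] R4 [p15, p26 => p1]. ⇒ new: p1.
p1 first appears in round 3.

3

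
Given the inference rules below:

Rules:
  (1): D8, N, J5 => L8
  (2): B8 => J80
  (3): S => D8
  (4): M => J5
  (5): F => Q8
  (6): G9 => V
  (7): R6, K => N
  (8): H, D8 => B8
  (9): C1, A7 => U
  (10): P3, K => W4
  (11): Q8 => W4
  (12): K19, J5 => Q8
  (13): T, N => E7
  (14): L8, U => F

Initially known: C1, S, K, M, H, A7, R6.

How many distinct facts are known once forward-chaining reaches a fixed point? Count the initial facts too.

Round 1: (3) [S => D8]; (4) [M => J5]; (7) [R6, K => N]; (9) [C1, A7 => U]. New: D8, J5, N, U.
Round 2: (1) [D8, N, J5 => L8]; (8) [H, D8 => B8]. New: L8, B8.
Round 3: (2) [B8 => J80]; (14) [L8, U => F]. New: J80, F.
Round 4: (5) [F => Q8]. New: Q8.
Round 5: (11) [Q8 => W4]. New: W4.
Closure: {A7, B8, C1, D8, F, H, J5, J80, K, L8, M, N, Q8, R6, S, U, W4} — 17 facts.

17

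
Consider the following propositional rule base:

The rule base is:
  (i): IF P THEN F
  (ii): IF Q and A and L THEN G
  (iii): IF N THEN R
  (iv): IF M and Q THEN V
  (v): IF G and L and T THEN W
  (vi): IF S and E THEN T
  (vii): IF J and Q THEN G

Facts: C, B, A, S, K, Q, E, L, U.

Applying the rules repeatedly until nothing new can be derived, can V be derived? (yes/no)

[1] (ii) [IF Q and A and L THEN G]; (vi) [IF S and E THEN T]. ⇒ new: G, T.
[2] (v) [IF G and L and T THEN W]. ⇒ new: W.
Fixed point reached. V is concluded only by (iv); (iv) needs M (never derived).

no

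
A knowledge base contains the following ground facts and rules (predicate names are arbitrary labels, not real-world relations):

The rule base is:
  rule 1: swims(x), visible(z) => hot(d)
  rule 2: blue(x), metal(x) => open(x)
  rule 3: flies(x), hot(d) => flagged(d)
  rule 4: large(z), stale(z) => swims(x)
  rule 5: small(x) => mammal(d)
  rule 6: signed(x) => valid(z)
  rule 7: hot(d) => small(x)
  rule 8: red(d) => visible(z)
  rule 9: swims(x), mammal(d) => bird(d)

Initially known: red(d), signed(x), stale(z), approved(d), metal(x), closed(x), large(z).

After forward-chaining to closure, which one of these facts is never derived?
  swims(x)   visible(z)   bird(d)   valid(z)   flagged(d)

flagged(d)

Round 1: rule 4 [large(z), stale(z) => swims(x)]; rule 6 [signed(x) => valid(z)]; rule 8 [red(d) => visible(z)]. New: swims(x), valid(z), visible(z).
Round 2: rule 1 [swims(x), visible(z) => hot(d)]. New: hot(d).
Round 3: rule 7 [hot(d) => small(x)]. New: small(x).
Round 4: rule 5 [small(x) => mammal(d)]. New: mammal(d).
Round 5: rule 9 [swims(x), mammal(d) => bird(d)]. New: bird(d).
Derived: visible(z) (round 1), bird(d) (round 5), valid(z) (round 1), swims(x) (round 1). flagged(d) never appears in any round.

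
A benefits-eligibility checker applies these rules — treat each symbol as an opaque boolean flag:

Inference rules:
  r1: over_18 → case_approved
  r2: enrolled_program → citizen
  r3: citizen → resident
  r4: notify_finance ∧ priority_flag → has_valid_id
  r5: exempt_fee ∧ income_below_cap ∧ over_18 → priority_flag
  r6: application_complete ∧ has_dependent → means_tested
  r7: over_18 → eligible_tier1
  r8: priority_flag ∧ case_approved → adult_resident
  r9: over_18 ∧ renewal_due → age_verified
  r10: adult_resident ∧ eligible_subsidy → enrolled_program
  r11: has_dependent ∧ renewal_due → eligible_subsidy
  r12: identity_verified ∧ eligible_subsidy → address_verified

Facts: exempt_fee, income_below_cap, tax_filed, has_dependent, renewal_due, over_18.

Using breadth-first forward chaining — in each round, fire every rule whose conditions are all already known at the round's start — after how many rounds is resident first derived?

5

Round 1 — r1, r5, r7, r9, r11, derive case_approved, priority_flag, eligible_tier1, age_verified, eligible_subsidy.
Round 2 — r8, derive adult_resident.
Round 3 — r10, derive enrolled_program.
Round 4 — r2, derive citizen.
Round 5 — r3, derive resident.
resident first appears in round 5.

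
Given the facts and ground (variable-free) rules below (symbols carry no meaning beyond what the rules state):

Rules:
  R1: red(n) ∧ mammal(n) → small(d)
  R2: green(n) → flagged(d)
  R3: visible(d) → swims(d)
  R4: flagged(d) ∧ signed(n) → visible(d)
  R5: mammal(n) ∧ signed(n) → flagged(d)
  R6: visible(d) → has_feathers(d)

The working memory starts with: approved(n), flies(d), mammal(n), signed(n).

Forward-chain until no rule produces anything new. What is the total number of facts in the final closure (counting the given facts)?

Round 1 fires R5, giving flagged(d).
Round 2 fires R4, giving visible(d).
Round 3 fires R3, R6, giving swims(d), has_feathers(d).
Closure: {approved(n), flagged(d), flies(d), has_feathers(d), mammal(n), signed(n), swims(d), visible(d)} — 8 facts.

8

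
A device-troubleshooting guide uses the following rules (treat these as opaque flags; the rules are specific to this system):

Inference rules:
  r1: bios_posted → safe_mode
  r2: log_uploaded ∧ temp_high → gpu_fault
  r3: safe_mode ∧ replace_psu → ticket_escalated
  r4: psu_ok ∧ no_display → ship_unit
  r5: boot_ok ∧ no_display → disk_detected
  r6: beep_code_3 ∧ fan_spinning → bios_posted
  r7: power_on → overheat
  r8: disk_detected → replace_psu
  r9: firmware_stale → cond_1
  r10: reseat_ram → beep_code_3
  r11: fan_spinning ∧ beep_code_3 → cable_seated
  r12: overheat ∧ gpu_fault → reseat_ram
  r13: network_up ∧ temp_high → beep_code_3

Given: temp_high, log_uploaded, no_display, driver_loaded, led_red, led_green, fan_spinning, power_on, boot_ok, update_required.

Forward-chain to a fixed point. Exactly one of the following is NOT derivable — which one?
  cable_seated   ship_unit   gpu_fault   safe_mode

Round 1: r2 [log_uploaded ∧ temp_high → gpu_fault]; r5 [boot_ok ∧ no_display → disk_detected]; r7 [power_on → overheat]. New: gpu_fault, disk_detected, overheat.
Round 2: r8 [disk_detected → replace_psu]; r12 [overheat ∧ gpu_fault → reseat_ram]. New: replace_psu, reseat_ram.
Round 3: r10 [reseat_ram → beep_code_3]. New: beep_code_3.
Round 4: r6 [beep_code_3 ∧ fan_spinning → bios_posted]; r11 [fan_spinning ∧ beep_code_3 → cable_seated]. New: bios_posted, cable_seated.
Round 5: r1 [bios_posted → safe_mode]. New: safe_mode.
Round 6: r3 [safe_mode ∧ replace_psu → ticket_escalated]. New: ticket_escalated.
Derived: cable_seated (round 4), gpu_fault (round 1), safe_mode (round 5). ship_unit never appears in any round.

ship_unit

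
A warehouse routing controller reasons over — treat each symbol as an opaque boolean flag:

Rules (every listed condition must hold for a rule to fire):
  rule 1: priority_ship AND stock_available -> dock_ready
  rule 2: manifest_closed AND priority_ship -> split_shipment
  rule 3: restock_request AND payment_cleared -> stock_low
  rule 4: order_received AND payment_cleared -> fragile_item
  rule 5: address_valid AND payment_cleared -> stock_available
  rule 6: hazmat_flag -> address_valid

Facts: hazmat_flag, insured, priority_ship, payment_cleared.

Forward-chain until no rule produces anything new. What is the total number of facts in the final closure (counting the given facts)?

Round 1: rule 6 [hazmat_flag -> address_valid]. Adds address_valid.
Round 2: rule 5 [address_valid AND payment_cleared -> stock_available]. Adds stock_available.
Round 3: rule 1 [priority_ship AND stock_available -> dock_ready]. Adds dock_ready.
Closure: {address_valid, dock_ready, hazmat_flag, insured, payment_cleared, priority_ship, stock_available} — 7 facts.

7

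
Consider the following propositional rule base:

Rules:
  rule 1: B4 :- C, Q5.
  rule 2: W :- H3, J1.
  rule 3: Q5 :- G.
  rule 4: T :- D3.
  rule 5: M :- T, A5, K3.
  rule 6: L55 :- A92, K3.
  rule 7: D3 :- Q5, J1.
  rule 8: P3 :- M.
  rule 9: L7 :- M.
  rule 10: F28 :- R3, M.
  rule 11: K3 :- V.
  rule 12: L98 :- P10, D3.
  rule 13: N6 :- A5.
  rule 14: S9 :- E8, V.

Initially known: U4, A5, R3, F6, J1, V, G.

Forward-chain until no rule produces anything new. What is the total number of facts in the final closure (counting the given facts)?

16

Round 1: rule 3 [Q5 :- G.]; rule 11 [K3 :- V.]; rule 13 [N6 :- A5.]. Adds Q5, K3, N6.
Round 2: rule 7 [D3 :- Q5, J1.]. Adds D3.
Round 3: rule 4 [T :- D3.]. Adds T.
Round 4: rule 5 [M :- T, A5, K3.]. Adds M.
Round 5: rule 8 [P3 :- M.]; rule 9 [L7 :- M.]; rule 10 [F28 :- R3, M.]. Adds P3, L7, F28.
Closure: {A5, D3, F28, F6, G, J1, K3, L7, M, N6, P3, Q5, R3, T, U4, V} — 16 facts.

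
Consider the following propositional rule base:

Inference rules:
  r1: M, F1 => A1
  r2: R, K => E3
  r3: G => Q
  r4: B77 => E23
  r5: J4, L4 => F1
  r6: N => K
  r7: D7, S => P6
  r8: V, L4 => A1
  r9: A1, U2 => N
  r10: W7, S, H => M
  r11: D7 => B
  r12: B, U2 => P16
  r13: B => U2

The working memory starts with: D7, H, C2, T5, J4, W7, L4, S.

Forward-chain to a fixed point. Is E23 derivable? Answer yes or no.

Round 1 — r5, r7, r10, r11, derive F1, P6, M, B.
Round 2 — r1, r13, derive A1, U2.
Round 3 — r9, r12, derive N, P16.
Round 4 — r6, derive K.
Fixed point reached. E23 is concluded only by r4; r4 needs B77 (never derived).

no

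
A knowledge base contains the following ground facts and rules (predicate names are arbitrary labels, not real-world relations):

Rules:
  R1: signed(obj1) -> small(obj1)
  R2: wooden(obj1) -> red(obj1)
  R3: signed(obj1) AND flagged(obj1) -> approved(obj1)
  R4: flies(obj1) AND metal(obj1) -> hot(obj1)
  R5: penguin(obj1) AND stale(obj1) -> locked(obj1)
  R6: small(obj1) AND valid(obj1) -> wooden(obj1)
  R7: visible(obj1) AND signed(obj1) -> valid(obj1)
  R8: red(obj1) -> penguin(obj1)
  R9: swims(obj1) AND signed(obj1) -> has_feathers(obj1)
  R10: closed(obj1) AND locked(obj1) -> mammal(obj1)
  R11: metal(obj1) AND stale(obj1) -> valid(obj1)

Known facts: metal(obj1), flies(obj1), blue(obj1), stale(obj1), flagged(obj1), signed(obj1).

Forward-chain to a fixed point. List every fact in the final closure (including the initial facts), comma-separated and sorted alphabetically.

approved(obj1), blue(obj1), flagged(obj1), flies(obj1), hot(obj1), locked(obj1), metal(obj1), penguin(obj1), red(obj1), signed(obj1), small(obj1), stale(obj1), valid(obj1), wooden(obj1)

Round 1 — R1, R3, R4, R11, derive small(obj1), approved(obj1), hot(obj1), valid(obj1).
Round 2 — R6, derive wooden(obj1).
Round 3 — R2, derive red(obj1).
Round 4 — R8, derive penguin(obj1).
Round 5 — R5, derive locked(obj1).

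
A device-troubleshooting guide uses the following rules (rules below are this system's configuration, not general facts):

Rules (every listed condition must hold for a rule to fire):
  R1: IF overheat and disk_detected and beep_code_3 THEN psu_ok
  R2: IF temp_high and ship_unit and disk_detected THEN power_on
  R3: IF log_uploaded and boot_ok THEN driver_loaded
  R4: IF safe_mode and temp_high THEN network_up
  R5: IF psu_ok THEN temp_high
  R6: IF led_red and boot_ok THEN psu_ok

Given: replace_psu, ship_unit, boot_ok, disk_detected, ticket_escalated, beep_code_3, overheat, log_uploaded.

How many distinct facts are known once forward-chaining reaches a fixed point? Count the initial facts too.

Round 1 fires R1, R3, giving psu_ok, driver_loaded.
Round 2 fires R5, giving temp_high.
Round 3 fires R2, giving power_on.
Closure: {beep_code_3, boot_ok, disk_detected, driver_loaded, log_uploaded, overheat, power_on, psu_ok, replace_psu, ship_unit, temp_high, ticket_escalated} — 12 facts.

12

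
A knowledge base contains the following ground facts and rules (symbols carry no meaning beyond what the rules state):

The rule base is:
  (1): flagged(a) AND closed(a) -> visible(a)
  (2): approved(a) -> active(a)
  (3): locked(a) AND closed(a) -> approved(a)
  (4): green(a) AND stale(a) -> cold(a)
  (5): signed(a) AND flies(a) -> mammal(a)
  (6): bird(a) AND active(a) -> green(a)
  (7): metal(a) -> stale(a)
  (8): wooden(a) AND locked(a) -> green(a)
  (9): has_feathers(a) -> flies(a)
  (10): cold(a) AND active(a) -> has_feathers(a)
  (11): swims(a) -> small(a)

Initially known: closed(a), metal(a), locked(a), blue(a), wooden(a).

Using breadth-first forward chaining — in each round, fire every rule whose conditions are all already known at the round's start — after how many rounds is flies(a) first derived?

[1] (3) [locked(a) AND closed(a) -> approved(a)]; (7) [metal(a) -> stale(a)]; (8) [wooden(a) AND locked(a) -> green(a)]. ⇒ new: approved(a), stale(a), green(a).
[2] (2) [approved(a) -> active(a)]; (4) [green(a) AND stale(a) -> cold(a)]. ⇒ new: active(a), cold(a).
[3] (10) [cold(a) AND active(a) -> has_feathers(a)]. ⇒ new: has_feathers(a).
[4] (9) [has_feathers(a) -> flies(a)]. ⇒ new: flies(a).
flies(a) first appears in round 4.

4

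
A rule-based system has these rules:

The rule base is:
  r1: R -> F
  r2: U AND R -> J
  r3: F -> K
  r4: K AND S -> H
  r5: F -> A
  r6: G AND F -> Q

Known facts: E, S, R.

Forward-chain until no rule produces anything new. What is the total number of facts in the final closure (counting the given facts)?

7

Round 1 — r1, derive F.
Round 2 — r3, r5, derive K, A.
Round 3 — r4, derive H.
Closure: {A, E, F, H, K, R, S} — 7 facts.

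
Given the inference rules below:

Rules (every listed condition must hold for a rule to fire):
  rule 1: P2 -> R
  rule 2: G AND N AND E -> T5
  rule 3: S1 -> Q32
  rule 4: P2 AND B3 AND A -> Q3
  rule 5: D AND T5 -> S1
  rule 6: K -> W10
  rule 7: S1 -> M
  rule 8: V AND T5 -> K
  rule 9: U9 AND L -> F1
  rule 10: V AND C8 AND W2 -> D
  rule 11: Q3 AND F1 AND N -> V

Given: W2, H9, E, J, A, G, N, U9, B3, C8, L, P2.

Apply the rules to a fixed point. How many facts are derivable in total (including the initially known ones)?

Round 1: rule 1 [P2 -> R]; rule 2 [G AND N AND E -> T5]; rule 4 [P2 AND B3 AND A -> Q3]; rule 9 [U9 AND L -> F1]. New: R, T5, Q3, F1.
Round 2: rule 11 [Q3 AND F1 AND N -> V]. New: V.
Round 3: rule 8 [V AND T5 -> K]; rule 10 [V AND C8 AND W2 -> D]. New: K, D.
Round 4: rule 5 [D AND T5 -> S1]; rule 6 [K -> W10]. New: S1, W10.
Round 5: rule 3 [S1 -> Q32]; rule 7 [S1 -> M]. New: Q32, M.
Closure: {A, B3, C8, D, E, F1, G, H9, J, K, L, M, N, P2, Q3, Q32, R, S1, T5, U9, V, W10, W2} — 23 facts.

23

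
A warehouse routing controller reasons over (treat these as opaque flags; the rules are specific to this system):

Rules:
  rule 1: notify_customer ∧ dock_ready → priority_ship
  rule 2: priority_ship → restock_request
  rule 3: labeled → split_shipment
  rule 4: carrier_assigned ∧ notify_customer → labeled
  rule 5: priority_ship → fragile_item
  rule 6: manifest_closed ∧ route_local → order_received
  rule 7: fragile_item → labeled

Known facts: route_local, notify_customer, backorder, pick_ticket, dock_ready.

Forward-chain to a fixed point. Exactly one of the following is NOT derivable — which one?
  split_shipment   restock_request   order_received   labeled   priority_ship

order_received

Round 1: rule 1 [notify_customer ∧ dock_ready → priority_ship]. Adds priority_ship.
Round 2: rule 2 [priority_ship → restock_request]; rule 5 [priority_ship → fragile_item]. Adds restock_request, fragile_item.
Round 3: rule 7 [fragile_item → labeled]. Adds labeled.
Round 4: rule 3 [labeled → split_shipment]. Adds split_shipment.
Derived: priority_ship (round 1), restock_request (round 2), split_shipment (round 4), labeled (round 3). order_received never appears in any round.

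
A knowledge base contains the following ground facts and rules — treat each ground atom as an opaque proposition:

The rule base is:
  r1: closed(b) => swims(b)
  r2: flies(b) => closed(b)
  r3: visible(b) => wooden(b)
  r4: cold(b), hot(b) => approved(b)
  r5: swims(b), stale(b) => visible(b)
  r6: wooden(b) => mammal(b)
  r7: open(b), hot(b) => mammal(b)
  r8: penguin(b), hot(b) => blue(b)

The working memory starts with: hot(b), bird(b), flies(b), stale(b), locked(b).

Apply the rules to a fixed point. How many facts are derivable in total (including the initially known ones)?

Round 1 fires r2, giving closed(b).
Round 2 fires r1, giving swims(b).
Round 3 fires r5, giving visible(b).
Round 4 fires r3, giving wooden(b).
Round 5 fires r6, giving mammal(b).
Closure: {bird(b), closed(b), flies(b), hot(b), locked(b), mammal(b), stale(b), swims(b), visible(b), wooden(b)} — 10 facts.

10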